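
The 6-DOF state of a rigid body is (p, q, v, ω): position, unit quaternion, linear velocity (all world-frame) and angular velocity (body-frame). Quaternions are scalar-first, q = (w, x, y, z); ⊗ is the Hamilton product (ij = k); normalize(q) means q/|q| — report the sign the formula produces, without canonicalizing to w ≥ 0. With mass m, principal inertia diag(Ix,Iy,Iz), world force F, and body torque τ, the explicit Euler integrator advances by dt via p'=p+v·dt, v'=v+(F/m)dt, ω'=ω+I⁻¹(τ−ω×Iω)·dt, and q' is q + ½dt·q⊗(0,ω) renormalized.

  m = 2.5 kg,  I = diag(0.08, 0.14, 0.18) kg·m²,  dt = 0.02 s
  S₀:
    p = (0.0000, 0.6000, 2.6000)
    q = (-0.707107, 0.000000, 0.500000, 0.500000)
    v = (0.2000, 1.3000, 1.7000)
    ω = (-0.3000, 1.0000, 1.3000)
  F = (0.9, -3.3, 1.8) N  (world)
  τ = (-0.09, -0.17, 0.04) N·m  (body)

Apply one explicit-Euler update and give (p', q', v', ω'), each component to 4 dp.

gyro term ω×Iω = (0.0520, 0.0390, -0.0180)
α = I⁻¹(τ − ω×Iω) = (-1.7750, -1.4929, 0.3222)
ω + α·dt = (-0.3355, 0.9701, 1.3064)
2q̇ = q⊗(0,ω) = (-1.1500000, 0.3621321, -0.8571070, -0.7692391)
updated quaternion q' = (-0.7185, 0.0036, 0.4914, 0.4922)
a = F/m = (0.3600, -1.3200, 0.7200)
p + v·dt = (0.0040, 0.6260, 2.6340)
v + (F/m)dt = (0.2072, 1.2736, 1.7144)

p' = (0.0040, 0.6260, 2.6340)
q' = (-0.7185, 0.0036, 0.4914, 0.4922)
v' = (0.2072, 1.2736, 1.7144)
ω' = (-0.3355, 0.9701, 1.3064)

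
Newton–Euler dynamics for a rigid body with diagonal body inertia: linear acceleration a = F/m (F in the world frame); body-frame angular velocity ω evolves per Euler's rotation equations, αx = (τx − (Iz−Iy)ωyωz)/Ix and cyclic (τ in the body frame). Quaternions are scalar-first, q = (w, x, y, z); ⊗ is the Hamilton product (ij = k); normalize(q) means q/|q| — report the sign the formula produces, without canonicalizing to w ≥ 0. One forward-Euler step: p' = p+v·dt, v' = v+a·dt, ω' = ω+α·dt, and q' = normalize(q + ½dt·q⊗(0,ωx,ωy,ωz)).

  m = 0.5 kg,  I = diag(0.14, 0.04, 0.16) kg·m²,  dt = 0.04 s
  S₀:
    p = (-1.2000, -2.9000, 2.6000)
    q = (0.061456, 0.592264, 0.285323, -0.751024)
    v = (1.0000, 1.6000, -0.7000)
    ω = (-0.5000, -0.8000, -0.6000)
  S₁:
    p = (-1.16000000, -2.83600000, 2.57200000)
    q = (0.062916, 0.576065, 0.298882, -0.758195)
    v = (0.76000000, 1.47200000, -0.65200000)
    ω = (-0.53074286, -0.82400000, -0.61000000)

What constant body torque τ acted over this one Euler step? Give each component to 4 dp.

rate change Δω = (-0.03074286, -0.02400000, -0.01000000)
τ = I·(Δω/dt) + ω₀×(Iω₀) = (-0.0500, -0.0300, -0.0800)

τ = (-0.0500, -0.0300, -0.0800)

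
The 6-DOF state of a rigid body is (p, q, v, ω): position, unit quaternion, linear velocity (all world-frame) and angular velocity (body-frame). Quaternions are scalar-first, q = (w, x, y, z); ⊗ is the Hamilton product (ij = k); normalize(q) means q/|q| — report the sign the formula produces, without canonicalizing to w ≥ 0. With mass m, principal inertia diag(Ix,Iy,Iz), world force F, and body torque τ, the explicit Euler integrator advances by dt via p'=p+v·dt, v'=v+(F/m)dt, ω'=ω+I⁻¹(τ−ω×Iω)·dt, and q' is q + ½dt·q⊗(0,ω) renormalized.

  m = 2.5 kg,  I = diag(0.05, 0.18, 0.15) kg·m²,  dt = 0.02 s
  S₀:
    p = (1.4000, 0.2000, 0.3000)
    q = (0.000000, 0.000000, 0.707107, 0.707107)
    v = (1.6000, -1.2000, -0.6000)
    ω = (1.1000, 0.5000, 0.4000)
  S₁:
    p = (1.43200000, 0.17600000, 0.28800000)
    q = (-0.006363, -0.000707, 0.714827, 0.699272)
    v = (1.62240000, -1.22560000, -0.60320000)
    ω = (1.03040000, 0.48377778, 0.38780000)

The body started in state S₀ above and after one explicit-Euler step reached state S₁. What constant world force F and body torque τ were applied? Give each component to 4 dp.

F = (2.8000, -3.2000, -0.4000)
τ = (-0.1800, -0.1900, -0.0200)

Δv = v₁−v₀ = (0.02240000, -0.02560000, -0.00320000)
m·(v₁−v₀)/dt = (2.8000, -3.2000, -0.4000)
Δω = ω₁−ω₀ = (-0.06960000, -0.01622222, -0.01220000)
I·α + gyro = (-0.1800, -0.1900, -0.0200)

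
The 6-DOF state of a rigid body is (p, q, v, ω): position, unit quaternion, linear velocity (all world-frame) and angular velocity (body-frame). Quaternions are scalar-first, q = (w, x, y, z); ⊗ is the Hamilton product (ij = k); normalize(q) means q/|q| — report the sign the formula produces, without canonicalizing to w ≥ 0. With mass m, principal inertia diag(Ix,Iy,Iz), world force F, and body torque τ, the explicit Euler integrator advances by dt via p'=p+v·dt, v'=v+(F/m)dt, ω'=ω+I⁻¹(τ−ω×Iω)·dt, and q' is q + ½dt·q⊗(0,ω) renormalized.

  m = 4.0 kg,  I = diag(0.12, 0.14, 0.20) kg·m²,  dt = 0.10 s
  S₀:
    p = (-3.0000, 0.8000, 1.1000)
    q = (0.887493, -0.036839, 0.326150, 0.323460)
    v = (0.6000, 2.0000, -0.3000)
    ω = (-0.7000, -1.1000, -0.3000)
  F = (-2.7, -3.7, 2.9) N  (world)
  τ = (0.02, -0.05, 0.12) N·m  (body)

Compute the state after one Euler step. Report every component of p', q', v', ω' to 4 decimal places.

linear accel F/m = (-0.6750, -0.9250, 0.7250)
p + v·dt = (-2.9400, 1.0000, 1.0700)
new velocity v' = (0.5325, 1.9075, -0.2275)
α = I⁻¹(τ − ω×Iω) = (0.0017, -0.2371, 0.5230)
ω' = ω + α·dt = (-0.6998, -1.1237, -0.2477)
q⊗(0,ω) = (0.4300157, -0.3632841, -1.2137160, 0.0025800)
updated quaternion q' = (0.9070, -0.0549, 0.2649, 0.3229)

p' = (-2.9400, 1.0000, 1.0700)
q' = (0.9070, -0.0549, 0.2649, 0.3229)
v' = (0.5325, 1.9075, -0.2275)
ω' = (-0.6998, -1.1237, -0.2477)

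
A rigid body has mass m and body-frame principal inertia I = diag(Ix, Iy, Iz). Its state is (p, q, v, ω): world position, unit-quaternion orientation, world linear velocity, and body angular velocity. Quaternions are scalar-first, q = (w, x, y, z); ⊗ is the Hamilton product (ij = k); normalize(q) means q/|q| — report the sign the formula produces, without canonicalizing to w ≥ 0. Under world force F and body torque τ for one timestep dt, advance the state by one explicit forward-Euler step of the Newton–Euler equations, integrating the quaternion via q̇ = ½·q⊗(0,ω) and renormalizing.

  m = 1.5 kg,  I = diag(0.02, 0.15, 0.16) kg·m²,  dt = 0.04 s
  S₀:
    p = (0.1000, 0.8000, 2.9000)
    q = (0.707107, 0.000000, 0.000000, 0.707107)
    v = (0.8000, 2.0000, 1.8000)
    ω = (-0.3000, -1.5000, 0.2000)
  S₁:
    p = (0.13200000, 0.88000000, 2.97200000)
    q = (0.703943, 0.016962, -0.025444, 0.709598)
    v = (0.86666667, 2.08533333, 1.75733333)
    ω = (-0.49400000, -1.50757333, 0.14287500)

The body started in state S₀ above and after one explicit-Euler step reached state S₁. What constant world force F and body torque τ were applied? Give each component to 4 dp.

Δω = ω₁−ω₀ = (-0.19400000, -0.00757333, -0.05712500)
applied torque τ = (-0.1000, -0.0200, -0.1700)
Δv = v₁−v₀ = (0.06666667, 0.08533333, -0.04266667)
m·(v₁−v₀)/dt = (2.5000, 3.2000, -1.6000)

F = (2.5000, 3.2000, -1.6000)
τ = (-0.1000, -0.0200, -0.1700)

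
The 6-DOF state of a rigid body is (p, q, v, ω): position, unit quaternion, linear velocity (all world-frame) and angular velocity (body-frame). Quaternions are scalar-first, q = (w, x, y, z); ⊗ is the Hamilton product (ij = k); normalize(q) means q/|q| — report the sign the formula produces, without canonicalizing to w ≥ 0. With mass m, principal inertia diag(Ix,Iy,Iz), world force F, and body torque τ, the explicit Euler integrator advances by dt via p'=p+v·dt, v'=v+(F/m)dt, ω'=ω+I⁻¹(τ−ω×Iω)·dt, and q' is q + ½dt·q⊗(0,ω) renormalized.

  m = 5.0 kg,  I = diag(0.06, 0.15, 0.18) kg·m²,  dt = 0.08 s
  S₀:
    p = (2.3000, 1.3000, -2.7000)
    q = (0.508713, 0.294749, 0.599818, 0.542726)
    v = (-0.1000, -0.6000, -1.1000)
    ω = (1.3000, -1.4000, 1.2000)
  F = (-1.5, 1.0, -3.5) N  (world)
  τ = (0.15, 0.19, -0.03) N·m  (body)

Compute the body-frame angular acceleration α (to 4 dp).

α = (3.3400, 2.5147, 0.7433)

precession coupling ω×(Iω) = (-0.0504, -0.1872, -0.1638)
(τ − ω×Iω)/I = (3.3400, 2.5147, 0.7433)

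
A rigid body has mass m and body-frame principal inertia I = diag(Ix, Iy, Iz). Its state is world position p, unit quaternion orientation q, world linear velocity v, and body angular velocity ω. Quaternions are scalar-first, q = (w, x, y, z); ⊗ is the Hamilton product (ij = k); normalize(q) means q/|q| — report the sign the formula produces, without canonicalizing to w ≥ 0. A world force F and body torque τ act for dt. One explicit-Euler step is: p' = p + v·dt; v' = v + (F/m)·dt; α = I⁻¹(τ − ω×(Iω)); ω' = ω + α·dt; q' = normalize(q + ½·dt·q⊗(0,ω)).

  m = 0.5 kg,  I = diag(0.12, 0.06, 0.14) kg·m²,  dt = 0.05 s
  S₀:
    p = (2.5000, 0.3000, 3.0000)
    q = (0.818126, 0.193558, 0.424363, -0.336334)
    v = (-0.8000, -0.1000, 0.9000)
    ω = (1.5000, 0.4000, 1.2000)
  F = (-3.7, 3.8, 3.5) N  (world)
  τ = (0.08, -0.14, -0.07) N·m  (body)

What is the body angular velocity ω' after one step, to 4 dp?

angular accel α = (0.3467, -1.7333, -0.2429)
ω + α·dt = (1.5173, 0.3133, 1.1879)

ω' = (1.5173, 0.3133, 1.1879)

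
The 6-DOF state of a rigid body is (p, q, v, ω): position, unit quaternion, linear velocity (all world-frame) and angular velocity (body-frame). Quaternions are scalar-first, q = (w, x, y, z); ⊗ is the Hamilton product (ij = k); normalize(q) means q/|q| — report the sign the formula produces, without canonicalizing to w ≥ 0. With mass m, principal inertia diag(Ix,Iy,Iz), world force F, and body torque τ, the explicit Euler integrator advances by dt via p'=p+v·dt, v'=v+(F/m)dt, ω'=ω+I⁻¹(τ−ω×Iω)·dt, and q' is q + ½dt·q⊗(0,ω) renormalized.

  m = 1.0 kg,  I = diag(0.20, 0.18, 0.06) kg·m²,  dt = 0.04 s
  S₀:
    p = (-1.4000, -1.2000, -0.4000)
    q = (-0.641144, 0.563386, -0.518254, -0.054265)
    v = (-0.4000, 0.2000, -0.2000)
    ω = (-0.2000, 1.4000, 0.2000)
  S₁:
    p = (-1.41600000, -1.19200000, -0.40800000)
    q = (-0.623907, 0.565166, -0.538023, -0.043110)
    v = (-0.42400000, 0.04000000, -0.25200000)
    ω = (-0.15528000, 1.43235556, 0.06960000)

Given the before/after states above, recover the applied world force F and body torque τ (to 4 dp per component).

F = (-0.6000, -4.0000, -1.3000)
τ = (0.1900, 0.1400, -0.1900)

Δv = v₁−v₀ = (-0.02400000, -0.16000000, -0.05200000)
F = m·Δv/dt = (-0.6000, -4.0000, -1.3000)
rate change Δω = (0.04472000, 0.03235556, -0.13040000)
ω₀×(Iω₀) = (-0.0336, -0.0056, 0.0056)
τ = I·(Δω/dt) + ω₀×(Iω₀) = (0.1900, 0.1400, -0.1900)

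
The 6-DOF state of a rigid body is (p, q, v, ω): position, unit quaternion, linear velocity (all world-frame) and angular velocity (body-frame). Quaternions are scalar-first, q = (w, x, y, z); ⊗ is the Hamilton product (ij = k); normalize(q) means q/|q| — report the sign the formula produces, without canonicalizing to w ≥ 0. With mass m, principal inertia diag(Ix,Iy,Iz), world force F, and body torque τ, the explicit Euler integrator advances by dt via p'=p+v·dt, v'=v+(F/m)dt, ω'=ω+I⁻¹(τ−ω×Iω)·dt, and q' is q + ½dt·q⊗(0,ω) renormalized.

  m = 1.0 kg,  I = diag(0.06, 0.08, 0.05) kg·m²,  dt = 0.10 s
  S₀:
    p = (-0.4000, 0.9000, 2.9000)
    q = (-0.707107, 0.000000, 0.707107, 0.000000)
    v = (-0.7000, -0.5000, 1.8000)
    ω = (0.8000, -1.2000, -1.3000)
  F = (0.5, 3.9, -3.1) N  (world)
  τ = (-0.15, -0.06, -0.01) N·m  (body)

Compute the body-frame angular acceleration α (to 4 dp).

α = (-1.7200, -0.6200, 0.1840)

gyro term ω×Iω = (-0.0468, -0.0104, -0.0192)
angular accel α = (-1.7200, -0.6200, 0.1840)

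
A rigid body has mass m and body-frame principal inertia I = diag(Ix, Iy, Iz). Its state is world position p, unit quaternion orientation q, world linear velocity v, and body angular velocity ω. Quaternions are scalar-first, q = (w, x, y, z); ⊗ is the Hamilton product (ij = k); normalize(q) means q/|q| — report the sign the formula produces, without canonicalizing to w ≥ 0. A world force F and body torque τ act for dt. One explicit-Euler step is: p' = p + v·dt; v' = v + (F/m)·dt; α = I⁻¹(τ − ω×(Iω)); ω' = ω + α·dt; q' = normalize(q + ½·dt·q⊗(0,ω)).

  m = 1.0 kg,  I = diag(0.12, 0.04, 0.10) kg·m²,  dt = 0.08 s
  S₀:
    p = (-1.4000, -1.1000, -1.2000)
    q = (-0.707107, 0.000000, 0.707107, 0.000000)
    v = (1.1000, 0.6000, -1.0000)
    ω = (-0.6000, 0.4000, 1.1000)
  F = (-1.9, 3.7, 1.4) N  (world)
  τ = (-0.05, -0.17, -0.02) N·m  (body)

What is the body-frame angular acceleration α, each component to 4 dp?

precession coupling ω×(Iω) = (0.0264, -0.0132, 0.0192)
angular accel α = (-0.6367, -3.9200, -0.3920)

α = (-0.6367, -3.9200, -0.3920)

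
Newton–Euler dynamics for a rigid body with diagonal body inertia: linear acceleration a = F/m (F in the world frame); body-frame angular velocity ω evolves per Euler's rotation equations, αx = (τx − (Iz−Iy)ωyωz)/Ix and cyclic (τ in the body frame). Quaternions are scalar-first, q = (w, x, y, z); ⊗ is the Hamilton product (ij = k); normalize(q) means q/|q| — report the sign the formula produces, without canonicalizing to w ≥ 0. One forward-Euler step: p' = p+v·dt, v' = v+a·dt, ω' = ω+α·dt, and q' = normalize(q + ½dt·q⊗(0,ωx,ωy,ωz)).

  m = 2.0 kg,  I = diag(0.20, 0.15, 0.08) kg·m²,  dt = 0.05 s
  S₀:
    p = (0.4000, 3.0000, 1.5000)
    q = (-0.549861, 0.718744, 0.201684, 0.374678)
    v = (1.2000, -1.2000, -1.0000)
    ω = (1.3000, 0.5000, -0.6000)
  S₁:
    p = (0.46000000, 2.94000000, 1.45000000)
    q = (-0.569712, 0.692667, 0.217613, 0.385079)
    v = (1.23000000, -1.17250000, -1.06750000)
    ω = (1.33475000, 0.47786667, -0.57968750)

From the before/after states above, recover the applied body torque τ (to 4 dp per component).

rate change Δω = (0.03475000, -0.02213333, 0.02031250)
applied torque τ = (0.1600, -0.1600, 0.0000)

τ = (0.1600, -0.1600, 0.0000)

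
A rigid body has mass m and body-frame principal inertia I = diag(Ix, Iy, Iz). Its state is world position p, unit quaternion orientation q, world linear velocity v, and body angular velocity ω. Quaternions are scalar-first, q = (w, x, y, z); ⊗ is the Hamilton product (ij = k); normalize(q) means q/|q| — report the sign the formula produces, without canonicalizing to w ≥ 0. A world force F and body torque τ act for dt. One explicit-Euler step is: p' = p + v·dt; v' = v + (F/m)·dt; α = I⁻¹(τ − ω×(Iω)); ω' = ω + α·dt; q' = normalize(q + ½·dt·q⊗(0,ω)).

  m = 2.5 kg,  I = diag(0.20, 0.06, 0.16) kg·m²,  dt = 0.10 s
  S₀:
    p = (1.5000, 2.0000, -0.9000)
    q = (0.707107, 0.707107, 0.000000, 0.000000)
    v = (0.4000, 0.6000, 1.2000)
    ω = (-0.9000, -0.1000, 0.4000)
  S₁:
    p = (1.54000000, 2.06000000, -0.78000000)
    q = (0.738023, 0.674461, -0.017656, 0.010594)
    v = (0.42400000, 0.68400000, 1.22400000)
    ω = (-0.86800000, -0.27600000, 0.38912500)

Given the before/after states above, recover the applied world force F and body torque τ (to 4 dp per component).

velocity change Δv = (0.02400000, 0.08400000, 0.02400000)
m·(v₁−v₀)/dt = (0.6000, 2.1000, 0.6000)
rate change Δω = (0.03200000, -0.17600000, -0.01087500)
ω₀×(Iω₀) = (-0.0040, -0.0144, -0.0126)
applied torque τ = (0.0600, -0.1200, -0.0300)

F = (0.6000, 2.1000, 0.6000)
τ = (0.0600, -0.1200, -0.0300)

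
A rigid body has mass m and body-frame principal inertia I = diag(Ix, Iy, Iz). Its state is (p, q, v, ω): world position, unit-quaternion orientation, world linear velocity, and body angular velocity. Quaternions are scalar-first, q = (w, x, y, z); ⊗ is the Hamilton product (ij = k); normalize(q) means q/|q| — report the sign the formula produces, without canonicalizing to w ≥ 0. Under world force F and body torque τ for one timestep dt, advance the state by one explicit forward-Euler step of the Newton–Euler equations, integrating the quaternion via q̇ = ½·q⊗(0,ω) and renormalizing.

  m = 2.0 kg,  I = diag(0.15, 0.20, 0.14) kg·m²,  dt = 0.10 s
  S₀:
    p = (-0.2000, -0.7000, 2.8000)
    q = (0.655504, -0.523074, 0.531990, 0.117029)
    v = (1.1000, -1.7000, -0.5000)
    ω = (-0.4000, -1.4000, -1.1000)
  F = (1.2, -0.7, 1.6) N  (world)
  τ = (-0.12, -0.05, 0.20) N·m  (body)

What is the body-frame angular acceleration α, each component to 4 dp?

gyro term ω×Iω = (-0.0924, 0.0044, 0.0280)
α = I⁻¹(τ − ω×Iω) = (-0.1840, -0.2720, 1.2286)

α = (-0.1840, -0.2720, 1.2286)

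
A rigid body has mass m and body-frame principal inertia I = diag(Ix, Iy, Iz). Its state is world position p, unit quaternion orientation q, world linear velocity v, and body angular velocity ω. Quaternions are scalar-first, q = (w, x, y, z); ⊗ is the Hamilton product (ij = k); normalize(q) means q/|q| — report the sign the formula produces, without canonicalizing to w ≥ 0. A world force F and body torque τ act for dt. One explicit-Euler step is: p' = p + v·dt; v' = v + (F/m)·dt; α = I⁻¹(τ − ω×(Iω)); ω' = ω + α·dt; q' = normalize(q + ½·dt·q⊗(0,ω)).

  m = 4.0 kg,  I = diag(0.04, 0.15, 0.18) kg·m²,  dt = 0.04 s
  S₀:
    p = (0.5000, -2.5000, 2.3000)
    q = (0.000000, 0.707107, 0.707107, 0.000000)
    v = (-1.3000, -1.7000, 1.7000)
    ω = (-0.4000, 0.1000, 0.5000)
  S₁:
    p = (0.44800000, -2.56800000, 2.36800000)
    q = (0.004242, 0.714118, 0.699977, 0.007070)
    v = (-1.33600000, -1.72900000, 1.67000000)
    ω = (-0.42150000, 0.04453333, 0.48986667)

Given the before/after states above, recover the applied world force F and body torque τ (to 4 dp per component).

F = (-3.6000, -2.9000, -3.0000)
τ = (-0.0200, -0.1800, -0.0500)

ω₁ − ω₀ = (-0.02150000, -0.05546667, -0.01013333)
gyro term ω₀×Iω₀ = (0.0015, 0.0280, -0.0044)
applied torque τ = (-0.0200, -0.1800, -0.0500)
velocity change Δv = (-0.03600000, -0.02900000, -0.03000000)
F = m·Δv/dt = (-3.6000, -2.9000, -3.0000)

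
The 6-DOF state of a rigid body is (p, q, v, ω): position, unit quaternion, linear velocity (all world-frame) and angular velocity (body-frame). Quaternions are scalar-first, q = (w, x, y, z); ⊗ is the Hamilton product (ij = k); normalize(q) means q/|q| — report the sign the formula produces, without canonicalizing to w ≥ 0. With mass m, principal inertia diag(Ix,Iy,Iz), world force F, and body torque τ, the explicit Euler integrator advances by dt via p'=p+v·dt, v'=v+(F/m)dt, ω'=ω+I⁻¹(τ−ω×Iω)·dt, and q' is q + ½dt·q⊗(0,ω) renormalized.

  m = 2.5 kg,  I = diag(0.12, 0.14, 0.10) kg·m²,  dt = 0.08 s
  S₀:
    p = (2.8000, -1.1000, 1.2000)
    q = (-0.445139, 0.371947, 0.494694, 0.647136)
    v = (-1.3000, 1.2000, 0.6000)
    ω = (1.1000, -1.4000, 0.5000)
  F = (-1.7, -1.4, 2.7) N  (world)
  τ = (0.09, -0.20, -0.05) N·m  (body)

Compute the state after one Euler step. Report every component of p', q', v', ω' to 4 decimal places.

p' = (2.6960, -1.0040, 1.2480)
q' = (-0.4455, 0.3974, 0.5392, 0.5940)
v' = (-1.3544, 1.1552, 0.6864)
ω' = (1.1413, -1.5206, 0.4846)

new position p' = (2.6960, -1.0040, 1.2480)
v' = v + a·dt = (-1.3544, 1.1552, 0.6864)
precession coupling ω×(Iω) = (0.0280, 0.0110, -0.0308)
α = I⁻¹(τ − ω×Iω) = (0.5167, -1.5071, -0.1920)
ω + α·dt = (1.1413, -1.5206, 0.4846)
Hamilton product q⊗(0,ω) = (-0.0401381, 0.6636845, 1.1490707, -1.2874587)
q + ½dt·q⊗(0,ω), renormalized = (-0.4455, 0.3974, 0.5392, 0.5940)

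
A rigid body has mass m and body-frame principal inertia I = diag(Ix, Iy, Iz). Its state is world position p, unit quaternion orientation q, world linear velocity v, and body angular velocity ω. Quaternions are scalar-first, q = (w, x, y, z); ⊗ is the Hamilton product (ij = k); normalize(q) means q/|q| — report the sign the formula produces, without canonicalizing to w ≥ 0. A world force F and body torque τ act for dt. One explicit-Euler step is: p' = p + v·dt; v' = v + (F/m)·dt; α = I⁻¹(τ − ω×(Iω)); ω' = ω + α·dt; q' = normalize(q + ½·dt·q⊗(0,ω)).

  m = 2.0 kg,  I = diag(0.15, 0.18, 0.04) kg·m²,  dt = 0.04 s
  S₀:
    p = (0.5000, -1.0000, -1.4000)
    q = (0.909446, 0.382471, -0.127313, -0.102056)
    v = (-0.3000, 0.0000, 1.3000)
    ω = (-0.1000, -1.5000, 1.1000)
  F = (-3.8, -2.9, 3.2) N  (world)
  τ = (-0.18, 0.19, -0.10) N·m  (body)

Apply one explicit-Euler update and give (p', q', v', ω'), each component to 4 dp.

p' = (0.4880, -1.0000, -1.3480)
q' = (0.9080, 0.3745, -0.1627, -0.0937)
v' = (-0.3760, -0.0580, 1.3640)
ω' = (-0.2096, -1.4551, 0.9955)

(τ − ω×Iω)/I = (-2.7400, 1.1228, -2.6125)
new body rate ω' = (-0.2096, -1.4551, 0.9955)
Hamilton product q⊗(0,ω) = (-0.0404608, -0.3840729, -1.7746815, 0.4139528)
q' = normalize(q + ½dt·q⊗(0,ω)) = (0.9080, 0.3745, -0.1627, -0.0937)
a = F/m = (-1.9000, -1.4500, 1.6000)
p + v·dt = (0.4880, -1.0000, -1.3480)
v + (F/m)dt = (-0.3760, -0.0580, 1.3640)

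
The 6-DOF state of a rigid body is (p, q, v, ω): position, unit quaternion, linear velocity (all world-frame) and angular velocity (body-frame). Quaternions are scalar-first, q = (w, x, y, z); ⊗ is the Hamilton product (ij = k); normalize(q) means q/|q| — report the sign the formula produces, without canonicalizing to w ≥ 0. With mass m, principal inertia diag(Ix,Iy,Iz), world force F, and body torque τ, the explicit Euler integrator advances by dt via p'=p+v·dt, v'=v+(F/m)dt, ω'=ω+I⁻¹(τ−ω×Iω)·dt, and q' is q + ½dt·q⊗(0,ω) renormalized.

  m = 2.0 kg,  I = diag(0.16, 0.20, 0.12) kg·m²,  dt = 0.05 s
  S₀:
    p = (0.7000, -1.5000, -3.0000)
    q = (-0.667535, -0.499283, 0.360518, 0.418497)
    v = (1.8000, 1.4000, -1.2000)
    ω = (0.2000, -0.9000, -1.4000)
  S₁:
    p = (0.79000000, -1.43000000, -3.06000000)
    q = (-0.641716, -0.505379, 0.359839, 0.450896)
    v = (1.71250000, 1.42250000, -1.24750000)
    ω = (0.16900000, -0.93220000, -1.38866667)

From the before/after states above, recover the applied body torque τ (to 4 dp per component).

ω₁ − ω₀ = (-0.03100000, -0.03220000, 0.01133333)
τ = I·(Δω/dt) + ω₀×(Iω₀) = (-0.2000, -0.1400, 0.0200)

τ = (-0.2000, -0.1400, 0.0200)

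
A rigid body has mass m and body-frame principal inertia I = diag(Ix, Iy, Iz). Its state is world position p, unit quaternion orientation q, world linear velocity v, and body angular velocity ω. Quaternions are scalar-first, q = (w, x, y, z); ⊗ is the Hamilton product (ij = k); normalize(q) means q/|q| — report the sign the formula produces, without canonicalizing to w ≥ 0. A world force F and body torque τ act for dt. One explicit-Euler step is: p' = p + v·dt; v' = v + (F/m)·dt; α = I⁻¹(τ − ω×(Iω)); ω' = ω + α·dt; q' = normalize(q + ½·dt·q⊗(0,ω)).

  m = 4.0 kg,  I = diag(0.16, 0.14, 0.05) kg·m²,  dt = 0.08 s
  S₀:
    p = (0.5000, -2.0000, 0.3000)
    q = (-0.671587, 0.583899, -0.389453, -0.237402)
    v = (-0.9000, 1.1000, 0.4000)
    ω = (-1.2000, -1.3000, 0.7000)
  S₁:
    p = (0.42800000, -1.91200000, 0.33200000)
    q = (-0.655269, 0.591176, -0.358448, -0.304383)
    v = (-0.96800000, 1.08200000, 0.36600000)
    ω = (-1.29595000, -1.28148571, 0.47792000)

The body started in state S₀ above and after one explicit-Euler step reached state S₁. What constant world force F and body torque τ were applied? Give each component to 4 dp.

v₁ − v₀ = (-0.06800000, -0.01800000, -0.03400000)
F = m·Δv/dt = (-3.4000, -0.9000, -1.7000)
rate change Δω = (-0.09595000, 0.01851429, -0.22208000)
ω₀×(Iω₀) = (0.0819, -0.0924, -0.0312)
I·α + gyro = (-0.1100, -0.0600, -0.1700)

F = (-3.4000, -0.9000, -1.7000)
τ = (-0.1100, -0.0600, -0.1700)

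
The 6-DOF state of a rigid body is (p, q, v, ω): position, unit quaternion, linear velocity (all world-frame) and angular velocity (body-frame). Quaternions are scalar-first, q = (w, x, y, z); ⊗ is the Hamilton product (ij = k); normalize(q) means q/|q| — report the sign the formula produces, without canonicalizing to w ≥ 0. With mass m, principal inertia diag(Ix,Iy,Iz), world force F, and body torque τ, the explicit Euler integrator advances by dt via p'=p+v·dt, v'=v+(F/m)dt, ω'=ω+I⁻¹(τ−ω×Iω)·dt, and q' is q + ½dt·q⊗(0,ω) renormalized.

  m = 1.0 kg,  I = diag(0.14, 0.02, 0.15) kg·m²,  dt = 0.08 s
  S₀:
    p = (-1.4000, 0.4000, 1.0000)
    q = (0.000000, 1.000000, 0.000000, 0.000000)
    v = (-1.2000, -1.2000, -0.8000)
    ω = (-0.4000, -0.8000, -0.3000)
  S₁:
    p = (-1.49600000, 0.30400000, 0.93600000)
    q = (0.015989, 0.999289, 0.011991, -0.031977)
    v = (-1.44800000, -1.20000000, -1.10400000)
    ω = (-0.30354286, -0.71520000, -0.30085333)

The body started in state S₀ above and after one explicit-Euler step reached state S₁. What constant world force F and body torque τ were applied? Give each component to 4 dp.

Δv = v₁−v₀ = (-0.24800000, 0.00000000, -0.30400000)
m·(v₁−v₀)/dt = (-3.1000, 0.0000, -3.8000)
ω₁ − ω₀ = (0.09645714, 0.08480000, -0.00085333)
I·α + gyro = (0.2000, 0.0200, -0.0400)

F = (-3.1000, 0.0000, -3.8000)
τ = (0.2000, 0.0200, -0.0400)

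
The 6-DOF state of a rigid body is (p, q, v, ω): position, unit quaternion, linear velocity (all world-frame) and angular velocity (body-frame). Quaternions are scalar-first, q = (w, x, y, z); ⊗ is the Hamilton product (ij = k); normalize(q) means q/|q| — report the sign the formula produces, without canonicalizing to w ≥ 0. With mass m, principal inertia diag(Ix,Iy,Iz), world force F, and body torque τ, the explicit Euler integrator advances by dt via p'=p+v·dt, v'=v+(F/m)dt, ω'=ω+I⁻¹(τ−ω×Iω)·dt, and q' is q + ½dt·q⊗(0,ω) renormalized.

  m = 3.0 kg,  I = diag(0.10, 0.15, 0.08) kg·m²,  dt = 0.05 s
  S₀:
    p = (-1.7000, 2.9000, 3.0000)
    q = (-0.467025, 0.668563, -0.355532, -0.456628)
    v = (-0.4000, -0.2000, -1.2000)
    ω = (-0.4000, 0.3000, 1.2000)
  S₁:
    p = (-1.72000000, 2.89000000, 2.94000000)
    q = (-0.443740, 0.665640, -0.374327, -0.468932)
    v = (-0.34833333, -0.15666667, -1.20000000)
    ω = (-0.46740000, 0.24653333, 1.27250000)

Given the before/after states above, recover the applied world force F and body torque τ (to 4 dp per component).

F = (3.1000, 2.6000, 0.0000)
τ = (-0.1600, -0.1700, 0.1100)

v₁ − v₀ = (0.05166667, 0.04333333, 0.00000000)
applied force F = (3.1000, 2.6000, 0.0000)
rate change Δω = (-0.06740000, -0.05346667, 0.07250000)
gyro term ω₀×Iω₀ = (-0.0252, -0.0096, -0.0060)
applied torque τ = (-0.1600, -0.1700, 0.1100)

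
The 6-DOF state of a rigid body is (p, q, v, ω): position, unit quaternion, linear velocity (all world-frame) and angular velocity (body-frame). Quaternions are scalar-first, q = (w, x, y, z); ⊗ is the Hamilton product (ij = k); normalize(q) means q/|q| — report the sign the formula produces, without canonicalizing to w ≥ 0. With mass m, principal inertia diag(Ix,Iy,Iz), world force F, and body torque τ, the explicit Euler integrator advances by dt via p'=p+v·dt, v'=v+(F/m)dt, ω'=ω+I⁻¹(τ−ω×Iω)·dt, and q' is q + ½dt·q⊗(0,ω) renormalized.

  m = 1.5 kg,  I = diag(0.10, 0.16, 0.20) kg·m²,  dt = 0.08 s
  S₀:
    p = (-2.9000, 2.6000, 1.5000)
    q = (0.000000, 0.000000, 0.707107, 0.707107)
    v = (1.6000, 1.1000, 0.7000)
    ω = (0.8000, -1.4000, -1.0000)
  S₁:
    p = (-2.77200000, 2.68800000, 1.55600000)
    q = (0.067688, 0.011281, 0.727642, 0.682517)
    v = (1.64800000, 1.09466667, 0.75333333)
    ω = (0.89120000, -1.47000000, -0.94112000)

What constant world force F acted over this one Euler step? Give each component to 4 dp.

F = (0.9000, -0.1000, 1.0000)

v₁ − v₀ = (0.04800000, -0.00533333, 0.05333333)
applied force F = (0.9000, -0.1000, 1.0000)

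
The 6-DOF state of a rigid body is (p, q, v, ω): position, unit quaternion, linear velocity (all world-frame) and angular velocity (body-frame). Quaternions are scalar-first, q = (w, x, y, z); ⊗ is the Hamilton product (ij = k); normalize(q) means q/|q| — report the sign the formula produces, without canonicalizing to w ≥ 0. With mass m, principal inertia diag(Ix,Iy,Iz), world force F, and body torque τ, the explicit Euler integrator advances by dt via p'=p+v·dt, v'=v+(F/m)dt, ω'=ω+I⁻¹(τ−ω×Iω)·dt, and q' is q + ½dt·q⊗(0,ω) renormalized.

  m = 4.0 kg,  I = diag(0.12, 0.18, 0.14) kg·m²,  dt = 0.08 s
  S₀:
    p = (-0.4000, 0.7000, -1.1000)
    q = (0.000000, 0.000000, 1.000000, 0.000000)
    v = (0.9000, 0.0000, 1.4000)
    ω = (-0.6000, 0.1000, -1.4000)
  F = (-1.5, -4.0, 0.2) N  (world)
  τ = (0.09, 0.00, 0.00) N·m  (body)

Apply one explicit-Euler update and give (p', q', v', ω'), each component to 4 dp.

a = F/m = (-0.3750, -1.0000, 0.0500)
new position p' = (-0.3280, 0.7000, -0.9880)
v + (F/m)dt = (0.8700, -0.0800, 1.4040)
ω×(Iω) gyroscopic = (0.0056, -0.0168, -0.0036)
angular accel α = (0.7033, 0.0933, 0.0257)
new body rate ω' = (-0.5437, 0.1075, -1.3979)
q⊗(0,ω) = (-0.1000000, -1.4000000, 0.0000000, 0.6000000)
q + ½dt·q⊗(0,ω), renormalized = (-0.0040, -0.0559, 0.9981, 0.0240)

p' = (-0.3280, 0.7000, -0.9880)
q' = (-0.0040, -0.0559, 0.9981, 0.0240)
v' = (0.8700, -0.0800, 1.4040)
ω' = (-0.5437, 0.1075, -1.3979)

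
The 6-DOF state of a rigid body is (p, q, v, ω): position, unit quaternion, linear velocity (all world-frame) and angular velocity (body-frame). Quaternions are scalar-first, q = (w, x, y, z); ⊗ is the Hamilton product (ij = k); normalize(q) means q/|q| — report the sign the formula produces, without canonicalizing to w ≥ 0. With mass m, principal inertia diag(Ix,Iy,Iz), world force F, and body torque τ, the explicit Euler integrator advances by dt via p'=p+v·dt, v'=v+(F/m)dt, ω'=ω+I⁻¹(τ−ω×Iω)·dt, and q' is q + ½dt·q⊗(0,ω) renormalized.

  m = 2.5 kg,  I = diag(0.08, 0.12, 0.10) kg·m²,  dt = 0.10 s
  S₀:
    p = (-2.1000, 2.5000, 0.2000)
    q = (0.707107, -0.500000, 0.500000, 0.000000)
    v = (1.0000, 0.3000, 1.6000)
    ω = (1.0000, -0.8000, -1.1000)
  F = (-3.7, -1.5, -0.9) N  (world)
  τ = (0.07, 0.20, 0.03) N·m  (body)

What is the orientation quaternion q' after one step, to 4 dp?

q' = (0.7494, -0.4904, 0.4426, -0.0437)

Hamilton product q⊗(0,ω) = (0.9000000, 0.1571070, -1.1156856, -0.8778177)
updated quaternion q' = (0.7494, -0.4904, 0.4426, -0.0437)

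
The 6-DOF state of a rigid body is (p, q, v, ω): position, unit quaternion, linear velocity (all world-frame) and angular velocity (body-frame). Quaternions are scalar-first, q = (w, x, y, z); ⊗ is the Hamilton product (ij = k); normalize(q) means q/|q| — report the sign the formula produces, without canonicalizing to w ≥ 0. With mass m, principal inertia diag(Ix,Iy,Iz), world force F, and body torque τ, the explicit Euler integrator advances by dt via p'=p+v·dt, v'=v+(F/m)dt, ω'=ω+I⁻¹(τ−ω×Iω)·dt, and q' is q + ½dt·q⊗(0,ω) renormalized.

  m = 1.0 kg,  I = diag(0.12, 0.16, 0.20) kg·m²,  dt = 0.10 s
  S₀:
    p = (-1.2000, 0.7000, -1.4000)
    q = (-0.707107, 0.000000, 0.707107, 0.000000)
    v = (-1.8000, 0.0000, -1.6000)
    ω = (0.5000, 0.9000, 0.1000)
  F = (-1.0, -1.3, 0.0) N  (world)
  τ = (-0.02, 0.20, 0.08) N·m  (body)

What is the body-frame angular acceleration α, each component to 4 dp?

gyro term ω×Iω = (0.0036, -0.0040, 0.0180)
angular accel α = (-0.1967, 1.2750, 0.3100)

α = (-0.1967, 1.2750, 0.3100)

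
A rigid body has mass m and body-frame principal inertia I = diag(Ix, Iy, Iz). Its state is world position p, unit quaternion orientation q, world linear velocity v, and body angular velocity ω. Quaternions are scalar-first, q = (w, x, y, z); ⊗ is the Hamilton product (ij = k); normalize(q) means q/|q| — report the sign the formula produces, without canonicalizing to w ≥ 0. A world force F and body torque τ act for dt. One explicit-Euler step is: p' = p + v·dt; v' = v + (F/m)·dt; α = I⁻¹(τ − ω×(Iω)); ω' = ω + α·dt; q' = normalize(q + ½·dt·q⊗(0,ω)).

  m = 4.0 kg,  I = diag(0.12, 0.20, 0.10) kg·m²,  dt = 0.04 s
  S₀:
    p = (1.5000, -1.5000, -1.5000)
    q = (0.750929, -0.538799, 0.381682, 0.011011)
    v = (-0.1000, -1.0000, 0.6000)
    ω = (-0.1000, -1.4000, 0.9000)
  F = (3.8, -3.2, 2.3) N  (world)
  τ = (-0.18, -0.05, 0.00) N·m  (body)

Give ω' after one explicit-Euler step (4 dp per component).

angular accel α = (-2.5500, -0.2410, -0.1120)
ω' = ω + α·dt = (-0.2020, -1.4096, 0.8955)

ω' = (-0.2020, -1.4096, 0.8955)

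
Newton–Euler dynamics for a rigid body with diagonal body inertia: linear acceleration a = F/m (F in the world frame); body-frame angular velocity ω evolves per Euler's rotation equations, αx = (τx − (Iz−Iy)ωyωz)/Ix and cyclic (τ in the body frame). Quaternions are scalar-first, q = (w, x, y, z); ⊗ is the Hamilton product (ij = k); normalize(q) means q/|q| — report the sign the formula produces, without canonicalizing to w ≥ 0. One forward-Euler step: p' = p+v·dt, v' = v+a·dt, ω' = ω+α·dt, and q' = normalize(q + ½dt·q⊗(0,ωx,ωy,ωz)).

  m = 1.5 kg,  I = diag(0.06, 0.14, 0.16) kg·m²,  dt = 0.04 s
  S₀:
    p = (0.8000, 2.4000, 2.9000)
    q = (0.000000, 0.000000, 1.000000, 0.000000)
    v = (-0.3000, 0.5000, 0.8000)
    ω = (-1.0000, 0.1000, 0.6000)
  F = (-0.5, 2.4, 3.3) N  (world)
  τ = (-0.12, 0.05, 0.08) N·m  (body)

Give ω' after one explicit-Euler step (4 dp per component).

precession coupling ω×(Iω) = (0.0012, 0.0600, -0.0080)
angular accel α = (-2.0200, -0.0714, 0.5500)
ω' = ω + α·dt = (-1.0808, 0.0971, 0.6220)

ω' = (-1.0808, 0.0971, 0.6220)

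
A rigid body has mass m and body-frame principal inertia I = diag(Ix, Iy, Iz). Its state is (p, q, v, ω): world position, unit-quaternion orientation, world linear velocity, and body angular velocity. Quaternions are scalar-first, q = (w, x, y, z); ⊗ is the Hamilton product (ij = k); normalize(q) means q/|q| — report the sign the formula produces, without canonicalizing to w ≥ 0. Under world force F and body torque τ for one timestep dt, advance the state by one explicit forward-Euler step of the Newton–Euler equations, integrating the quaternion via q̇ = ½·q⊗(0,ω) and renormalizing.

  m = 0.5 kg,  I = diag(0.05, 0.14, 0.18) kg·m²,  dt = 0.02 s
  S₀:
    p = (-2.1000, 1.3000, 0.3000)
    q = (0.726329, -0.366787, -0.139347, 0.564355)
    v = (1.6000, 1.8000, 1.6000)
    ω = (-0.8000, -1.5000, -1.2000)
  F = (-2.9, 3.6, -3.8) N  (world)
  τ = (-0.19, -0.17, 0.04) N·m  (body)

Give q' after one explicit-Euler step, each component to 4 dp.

q⊗(0,ω) = (0.1747759, 0.4326857, -1.9811219, -0.4328919)
q + ½dt·q⊗(0,ω), renormalized = (0.7279, -0.3624, -0.1591, 0.5599)

q' = (0.7279, -0.3624, -0.1591, 0.5599)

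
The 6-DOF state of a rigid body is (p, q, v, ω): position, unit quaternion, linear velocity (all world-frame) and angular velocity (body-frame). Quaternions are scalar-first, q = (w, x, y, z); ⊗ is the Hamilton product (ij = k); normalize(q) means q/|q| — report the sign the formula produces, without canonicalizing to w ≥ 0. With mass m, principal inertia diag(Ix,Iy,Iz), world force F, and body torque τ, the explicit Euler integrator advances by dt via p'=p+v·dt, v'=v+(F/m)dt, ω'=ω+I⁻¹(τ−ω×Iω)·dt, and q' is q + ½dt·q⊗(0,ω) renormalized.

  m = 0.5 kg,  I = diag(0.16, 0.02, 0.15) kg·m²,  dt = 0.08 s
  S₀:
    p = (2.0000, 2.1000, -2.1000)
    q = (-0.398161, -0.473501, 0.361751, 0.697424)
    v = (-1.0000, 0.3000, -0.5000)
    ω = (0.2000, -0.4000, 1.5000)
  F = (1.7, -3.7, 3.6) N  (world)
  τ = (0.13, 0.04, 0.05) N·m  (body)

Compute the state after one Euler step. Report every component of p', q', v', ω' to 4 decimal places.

p' = (1.9200, 2.1240, -2.1400)
q' = (-0.4296, -0.4430, 0.4013, 0.6769)
v' = (-0.7280, -0.2920, 0.0760)
ω' = (0.3040, -0.2520, 1.5207)

a = (3.4000, -7.4000, 7.2000)
p' = p + v·dt = (1.9200, 2.1240, -2.1400)
v' = v + a·dt = (-0.7280, -0.2920, 0.0760)
gyro term ω×Iω = (-0.0780, 0.0030, 0.0112)
angular accel α = (1.3000, 1.8500, 0.2587)
ω + α·dt = (0.3040, -0.2520, 1.5207)
Hamilton product q⊗(0,ω) = (-0.8067354, 0.7419639, 1.0090007, -0.4801913)
q + ½dt·q⊗(0,ω), renormalized = (-0.4296, -0.4430, 0.4013, 0.6769)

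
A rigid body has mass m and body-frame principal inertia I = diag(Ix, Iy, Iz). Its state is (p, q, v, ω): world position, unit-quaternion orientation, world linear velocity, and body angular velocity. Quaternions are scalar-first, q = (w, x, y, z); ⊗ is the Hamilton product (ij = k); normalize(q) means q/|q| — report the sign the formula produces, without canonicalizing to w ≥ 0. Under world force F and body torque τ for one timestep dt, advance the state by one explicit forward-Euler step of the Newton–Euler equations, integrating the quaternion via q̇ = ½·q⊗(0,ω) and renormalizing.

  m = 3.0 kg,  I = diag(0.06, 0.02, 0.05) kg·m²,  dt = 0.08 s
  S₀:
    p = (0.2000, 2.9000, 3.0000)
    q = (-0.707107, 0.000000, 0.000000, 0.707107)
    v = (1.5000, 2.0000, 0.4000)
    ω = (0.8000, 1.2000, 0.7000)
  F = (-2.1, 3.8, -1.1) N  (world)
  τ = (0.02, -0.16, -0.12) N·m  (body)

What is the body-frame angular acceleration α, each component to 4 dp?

α = (-0.0867, -8.2800, -1.6320)

precession coupling ω×(Iω) = (0.0252, 0.0056, -0.0384)
angular accel α = (-0.0867, -8.2800, -1.6320)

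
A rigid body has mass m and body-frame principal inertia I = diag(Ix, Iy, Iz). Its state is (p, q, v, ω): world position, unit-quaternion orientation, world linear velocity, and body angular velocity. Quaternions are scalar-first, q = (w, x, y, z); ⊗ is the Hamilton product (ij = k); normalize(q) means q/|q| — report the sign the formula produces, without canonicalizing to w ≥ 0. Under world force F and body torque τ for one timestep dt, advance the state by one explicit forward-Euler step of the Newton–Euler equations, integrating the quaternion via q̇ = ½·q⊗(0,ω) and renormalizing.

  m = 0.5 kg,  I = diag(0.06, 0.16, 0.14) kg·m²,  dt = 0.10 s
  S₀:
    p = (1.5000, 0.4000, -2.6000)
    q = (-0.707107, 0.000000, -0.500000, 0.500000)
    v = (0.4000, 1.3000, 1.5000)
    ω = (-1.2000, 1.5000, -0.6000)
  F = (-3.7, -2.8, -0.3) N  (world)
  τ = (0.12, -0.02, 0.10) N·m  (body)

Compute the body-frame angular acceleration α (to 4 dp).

α = (1.7000, 0.2350, 2.0000)

gyro term ω×Iω = (0.0180, -0.0576, -0.1800)
α = I⁻¹(τ − ω×Iω) = (1.7000, 0.2350, 2.0000)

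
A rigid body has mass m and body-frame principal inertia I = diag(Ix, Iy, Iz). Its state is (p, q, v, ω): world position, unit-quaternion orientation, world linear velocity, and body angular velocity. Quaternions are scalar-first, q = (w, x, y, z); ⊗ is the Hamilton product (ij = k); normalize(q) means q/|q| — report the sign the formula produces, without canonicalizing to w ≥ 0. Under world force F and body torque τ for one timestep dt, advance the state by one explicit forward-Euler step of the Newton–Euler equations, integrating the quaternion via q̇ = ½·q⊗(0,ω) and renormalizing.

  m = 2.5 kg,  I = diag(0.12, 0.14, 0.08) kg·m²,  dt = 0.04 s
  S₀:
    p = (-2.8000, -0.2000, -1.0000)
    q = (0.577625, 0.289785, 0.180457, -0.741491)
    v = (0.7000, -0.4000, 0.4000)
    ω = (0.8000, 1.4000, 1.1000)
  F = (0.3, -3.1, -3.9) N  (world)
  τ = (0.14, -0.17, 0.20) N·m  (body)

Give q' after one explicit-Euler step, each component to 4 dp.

q' = (0.5838, 0.3235, 0.1783, -0.7230)

Hamilton product q⊗(0,ω) = (0.3311723, 1.6986901, -0.1032813, 0.8967209)
q + ½dt·q⊗(0,ω), renormalized = (0.5838, 0.3235, 0.1783, -0.7230)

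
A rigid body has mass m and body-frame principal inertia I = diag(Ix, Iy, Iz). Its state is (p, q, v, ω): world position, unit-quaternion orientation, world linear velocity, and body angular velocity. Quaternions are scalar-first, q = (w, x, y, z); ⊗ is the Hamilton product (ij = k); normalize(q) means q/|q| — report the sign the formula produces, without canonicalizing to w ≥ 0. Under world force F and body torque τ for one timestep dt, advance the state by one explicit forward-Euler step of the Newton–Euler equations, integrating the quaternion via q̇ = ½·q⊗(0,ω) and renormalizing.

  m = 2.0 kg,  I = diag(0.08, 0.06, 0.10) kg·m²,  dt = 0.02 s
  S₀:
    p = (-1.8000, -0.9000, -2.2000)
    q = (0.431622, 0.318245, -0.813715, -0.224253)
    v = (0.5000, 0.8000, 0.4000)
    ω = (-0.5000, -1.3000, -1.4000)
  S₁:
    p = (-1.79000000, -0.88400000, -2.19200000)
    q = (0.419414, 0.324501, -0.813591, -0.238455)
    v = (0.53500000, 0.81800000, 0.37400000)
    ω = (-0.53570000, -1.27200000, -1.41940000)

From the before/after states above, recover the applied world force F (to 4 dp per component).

velocity change Δv = (0.03500000, 0.01800000, -0.02600000)
m·(v₁−v₀)/dt = (3.5000, 1.8000, -2.6000)

F = (3.5000, 1.8000, -2.6000)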